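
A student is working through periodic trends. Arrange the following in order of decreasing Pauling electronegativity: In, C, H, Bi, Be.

Smaller atoms with higher effective nuclear charge are more electronegative.
Neither a single period nor a single group — weigh both effects.
In > Be: the two effects oppose for this pair; the across-period effect wins (1.78 vs 1.57).
Bi > In: the two effects oppose for this pair; the across-period effect wins (2.02 vs 1.78).
H > Bi: period and group pull opposite ways; the down-group shift dominates (2.20 vs 2.02).
C > H: period and group pull opposite ways; the across-period shift dominates (2.55 vs 2.20).
Tabulated electronegativity (Pauling): H 2.20, Be 1.57, C 2.55, In 1.78, Bi 2.02.
So from highest to lowest: C > H > Bi > In > Be.

C > H > Bi > In > Be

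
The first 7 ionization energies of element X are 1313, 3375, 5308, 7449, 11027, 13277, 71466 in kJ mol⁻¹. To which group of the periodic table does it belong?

Look for the largest jump between consecutive ionization energies: IE7/IE6 ≈ 5.4, far larger than any earlier ratio.
That jump marks the point where a core electron is being removed. So the atom has 6 valence electrons.
A main-group element with 6 valence electrons is in group 16.

Group 16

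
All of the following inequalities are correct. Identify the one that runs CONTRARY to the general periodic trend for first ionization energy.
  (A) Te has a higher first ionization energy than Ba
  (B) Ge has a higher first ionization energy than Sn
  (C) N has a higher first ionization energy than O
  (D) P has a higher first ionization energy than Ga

(C)

The general trend: first ionization energy increases across a period and decreases down a group.
(A) Te (period 5, group 16) vs Ba (period 6, group 2): the stated order agrees with the simple trend.
(B) Ge (period 4, group 14) vs Sn (period 5, group 14): the stated order agrees with the simple trend.
(C) N (period 2, group 15) vs O (period 2, group 16): the stated order contradicts the simple trend.
(D) P (period 3, group 15) vs Ga (period 4, group 13): the stated order agrees with the simple trend.
The exception is (C): pairing an electron in O's 2p⁴ costs repulsion energy, so O ionizes more easily than half-filled N (2p³).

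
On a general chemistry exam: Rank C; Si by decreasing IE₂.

C, Si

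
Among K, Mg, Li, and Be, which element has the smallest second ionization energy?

Mg

The second ionization energy removes an electron from the +1 ion. For each element: K⁺ is the bare [Ar] core; Mg⁺ still has 1 valence electron; Li⁺ is the bare [He] core; Be⁺ still has 1 valence electron.
Breaking into a closed-shell core is much more expensive than removing a leftover valence electron — K and Li have the largest IE_2 here.
Valence configurations: Mg⁺ [Ne]3s¹, Be⁺ [He]2s¹.
The numbers (kJ/mol): K 3052, Mg 1451, Li 7298, Be 1757.
So the second ionization energies run Mg < Be < K < Li.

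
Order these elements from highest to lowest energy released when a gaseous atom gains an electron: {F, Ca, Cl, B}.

Cl > F > B > Ca

EA tends to increase across a period and decrease down a group, though the pattern is less regular than for IE or radius.
Here both period and group differ, so the two effects have to be weighed against each other.
B > Ca: both effects reinforce here, so B is clearly the higher of the two.
F > B: both are in period 2; the period trend gives F the larger value.
Cl > F: this pair runs against the simple trend — see the exception note.
Note the exception: Cl has a higher electron affinity than F, contrary to the simple trend — F's small 2p subshell makes the incoming electron feel strong e⁻–e⁻ repulsion, so Cl actually releases more energy on gaining an electron.
For reference (kJ/mol): B 27, F 328, Cl 349, Ca 2.
So from highest to lowest: Cl > F > B > Ca.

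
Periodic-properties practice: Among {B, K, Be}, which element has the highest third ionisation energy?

Be

The third ionization energy removes an electron from the +2 ion. For each element: B²⁺ still has 1 valence electron; K²⁺ is already 1 electron into the core; Be²⁺ is the bare [He] core.
Pulling an electron out of a noble-gas core costs far more than removing a remaining valence electron, so K and Be sit at the high end of IE_3.
The numbers (kJ/mol): B 3660, K 4420, Be 14849.
Putting it together, IE_3: B < K < Be.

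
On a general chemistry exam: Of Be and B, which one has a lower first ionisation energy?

B

First ionization energy rises across a period (greater Z_eff holds electrons more tightly) and falls down a group (valence electrons are farther from the nucleus).
All lie in period 2; the across-period trend (first ionization energy increases left to right) applies, with the exception below.
Note the exception: Be has a higher first ionization energy than B, contrary to the simple trend — removing B's lone 2p electron is easier than breaking Be's filled 2s².
For reference (kJ/mol): Be 900, B 801.
So B has the lower first ionisation energy (B < Be).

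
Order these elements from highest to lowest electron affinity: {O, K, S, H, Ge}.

S > O > Ge > H > K

H is in period 1, group 1; O is in period 2, group 16; S is in period 3, group 16; K is in period 4, group 1; Ge is in period 4, group 14.
Atoms with high Z_eff and room in the valence shell (especially the halogens) have the most exothermic electron affinities.
Here both period and group differ, so the two effects have to be weighed against each other.
H > K: they share group 1; the group trend gives H the larger value.
Ge > H: period and group pull opposite ways; the across-period shift dominates (119 vs 73 kJ/mol).
O > Ge: both effects reinforce here, so O is clearly the higher of the two.
S > O: this pair runs against the simple trend — see the exception note.
Note the exception: S has a higher electron affinity than O, contrary to the simple trend — the compact 2p subshell of O repels the added electron more than S's larger 3p does.
For reference (kJ/mol): H 73, O 141, S 200, K 48, Ge 119.
So from highest to lowest: S > O > Ge > H > K.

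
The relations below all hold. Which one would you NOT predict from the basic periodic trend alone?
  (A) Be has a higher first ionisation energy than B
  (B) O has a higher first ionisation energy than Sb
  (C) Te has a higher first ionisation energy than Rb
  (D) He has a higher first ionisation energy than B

The general trend: first ionisation energy increases across a period and decreases down a group.
(A) Be (period 2, group 2) vs B (period 2, group 13): the stated order contradicts the simple trend.
(B) O (period 2, group 16) vs Sb (period 5, group 15): the stated order agrees with the simple trend.
(C) Te (period 5, group 16) vs Rb (period 5, group 1): the stated order agrees with the simple trend.
(D) He (period 1, group 18) vs B (period 2, group 13): the stated order agrees with the simple trend.
The exception is (A): removing B's lone 2p electron is easier than breaking Be's filled 2s².

(A)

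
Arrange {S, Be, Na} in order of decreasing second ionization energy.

Na, S, Be

Consider each +1 ion: S⁺ still has 5 valence electrons; Be⁺ still has 1 valence electron; Na⁺ is the bare [Ne] core.
Core electrons are held far more tightly than valence electrons, so Na tops the IE_2 order.
Valence configurations: S⁺ [Ne]3s²3p³, Be⁺ [He]2s¹.
Approximate IE_2 values (kJ/mol): S 2252, Be 1757, Na 4562.
Overall IE_2 order: Be < S < Na.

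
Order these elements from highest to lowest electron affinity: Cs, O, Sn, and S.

O is in period 2, group 16; S is in period 3, group 16; Sn is in period 5, group 14; Cs is in period 6, group 1.
EA tends to increase across a period and decrease down a group, though the pattern is less regular than for IE or radius.
Here both period and group differ, so the two effects have to be weighed against each other.
Sn > Cs: both effects reinforce here, so Sn is clearly the higher of the two.
O > Sn: relative to Sn, both the across-period and down-group shifts push O's electron affinity up.
S > O: this pair runs against the simple trend — see the exception note.
Note the exception: S has a higher electron affinity than O, contrary to the simple trend — the compact 2p subshell of O repels the added electron more than S's larger 3p does.
Tabulated electron affinity (kJ/mol): O 141, S 200, Sn 107, Cs 46.
So from highest to lowest: S > O > Sn > Cs.

S, O, Sn, Cs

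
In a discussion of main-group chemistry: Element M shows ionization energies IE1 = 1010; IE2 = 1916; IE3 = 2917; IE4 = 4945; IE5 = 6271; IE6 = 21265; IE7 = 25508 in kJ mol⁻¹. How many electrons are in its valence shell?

Look for the largest jump between consecutive ionization energies: IE6/IE5 ≈ 3.4, far larger than any earlier ratio.
That jump marks the point where a core electron is being removed. So the atom has 5 valence electrons.

5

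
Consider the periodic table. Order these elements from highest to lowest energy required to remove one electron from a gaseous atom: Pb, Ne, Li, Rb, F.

Removing the outermost electron gets harder across a period and easier down a group.
Neither a single period nor a single group — weigh both effects.
Li > Rb: they share group 1; the group trend gives Li the larger value.
Pb > Li: period and group pull opposite ways; the across-period shift dominates (716 vs 520 kJ/mol).
F > Pb: both effects reinforce here, so F is clearly the higher of the two.
Ne > F: both are in period 2; the period trend gives Ne the larger value.
Approximate values (kJ/mol): Li 520, F 1681, Ne 2081, Rb 403, Pb 716.
So from highest to lowest: Ne > F > Pb > Li > Rb.

Ne > F > Pb > Li > Rb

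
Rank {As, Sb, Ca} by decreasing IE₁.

As > Sb > Ca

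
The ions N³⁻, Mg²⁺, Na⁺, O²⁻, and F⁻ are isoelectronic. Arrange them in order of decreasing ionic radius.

All of these have 10 electrons, so size is governed by nuclear charge alone: the more protons, the stronger the pull on the same electron cloud, and the smaller the ion.
Nuclear charges: Mg²⁺ (Z=12), Na⁺ (Z=11), F⁻ (Z=9), O²⁻ (Z=8), N³⁻ (Z=7).
Largest to smallest: N³⁻ > O²⁻ > F⁻ > Na⁺ > Mg²⁺.

N³⁻ > O²⁻ > F⁻ > Na⁺ > Mg²⁺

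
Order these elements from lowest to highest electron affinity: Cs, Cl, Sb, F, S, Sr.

F is in period 2, group 17; S is in period 3, group 16; Cl is in period 3, group 17; Sr is in period 5, group 2; Sb is in period 5, group 15; Cs is in period 6, group 1.
Adding an electron releases more energy for atoms nearer the top right (short of the noble gases).
Here both period and group differ, so the two effects have to be weighed against each other.
Cs > Sr: this pair runs against the simple trend — see the exception note.
Sb > Cs: both effects reinforce here, so Sb is clearly the higher of the two.
S > Sb: both effects reinforce here, so S is clearly the higher of the two.
F > S: both effects reinforce here, so F is clearly the higher of the two.
Cl > F: this pair runs against the simple trend — see the exception note.
Note the exception: Cs has a higher electron affinity than Sr, contrary to the simple trend — adding an electron to Sr (ns²) has to open a new, higher-energy np subshell, which is unfavourable.
Note the exception: Cl has a higher electron affinity than F, contrary to the simple trend — F's small 2p subshell makes the incoming electron feel strong e⁻–e⁻ repulsion, so Cl actually releases more energy on gaining an electron.
Approximate values (kJ/mol): F 328, S 200, Cl 349, Sr 5, Sb 103, Cs 46.
So from lowest to highest: Sr < Cs < Sb < S < F < Cl.

Sr, Cs, Sb, S, F, Cl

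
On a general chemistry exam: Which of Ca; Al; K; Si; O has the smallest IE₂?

Ca

Consider each +1 ion: Ca⁺ still has 1 valence electron; Al⁺ still has 2 valence electrons; K⁺ is the bare [Ar] core; Si⁺ still has 3 valence electrons; O⁺ still has 5 valence electrons.
Usually core removal costs more than valence removal, but here the competition is close: a tightly held n=2 valence electron can cost more to remove than an n=3 core electron, so the actual values have to decide it.
Valence configurations: Ca⁺ [Ar]4s¹, Al⁺ [Ne]3s², Si⁺ [Ne]3s²3p¹, O⁺ [He]2s²2p³.
Si⁺ loses a lone 3p electron whereas Al⁺ must break into a filled 3s² pair, so IE_2(Al) > IE_2(Si) even though Si has the higher nuclear charge.
The numbers (kJ/mol): Ca 1145, Al 1817, K 3052, Si 1577, O 3388.
Overall IE_2 order: Ca < Si < Al < K < O.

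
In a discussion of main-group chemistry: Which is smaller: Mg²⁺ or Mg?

Mg²⁺

Forming Mg²⁺ removes 2 electrons from Mg. Fewer electrons for the same nuclear charge means less shielding and a higher Z_eff on the remaining electrons, and for main-group metals the entire outer shell is lost.
A cation is smaller than its parent atom: Mg²⁺ < Mg.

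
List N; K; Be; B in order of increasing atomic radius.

N < B < Be < K

Be is in period 2, group 2; B is in period 2, group 13; N is in period 2, group 15; K is in period 4, group 1.
Across a period the added protons contract the valence shell; down a group each new principal shell makes the atom larger.
Here both period and group differ, so the two effects have to be weighed against each other.
B > N: B lies to the left of N in period 2, so the across-period effect alone puts B larger.
Be > B: both are in period 2; the period trend gives Be the larger value.
K > Be: relative to Be, both the across-period and down-group shifts push K's atomic radius up.
Tabulated atomic radius (pm): Be 102, B 85, N 71, K 196.
So from smallest to largest: N < B < Be < K.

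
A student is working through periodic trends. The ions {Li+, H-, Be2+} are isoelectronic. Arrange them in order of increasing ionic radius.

All of these have 2 electrons, so size is governed by nuclear charge alone: the more protons, the stronger the pull on the same electron cloud, and the smaller the ion.
Nuclear charges: Be2+ (Z=4), Li+ (Z=3), H- (Z=1).
Smallest to largest: Be2+ < Li+ < H-.

Be2+, Li+, H-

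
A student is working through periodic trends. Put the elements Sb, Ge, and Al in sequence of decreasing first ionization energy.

Sb > Ge > Al

Across a period the outer electron is held more tightly (higher IE₁); down a group it sits in a higher shell, more shielded, and comes off more easily.
These sit on a diagonal, where the across-period and down-group effects partly cancel.
Ge > Al: the two effects oppose for this pair; the across-period effect wins (762 vs 578 kJ/mol).
Sb > Ge: period and group pull opposite ways; the across-period shift dominates (831 vs 762 kJ/mol).
Approximate values (kJ/mol): Al 578, Ge 762, Sb 831.
So from highest to lowest: Sb > Ge > Al.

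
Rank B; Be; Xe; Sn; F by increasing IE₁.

Be is in period 2, group 2; B is in period 2, group 13; F is in period 2, group 17; Sn is in period 5, group 14; Xe is in period 5, group 18.
First ionization energy rises across a period (greater Z_eff holds electrons more tightly) and falls down a group (valence electrons are farther from the nucleus).
Here both period and group differ, so the two effects have to be weighed against each other.
B > Sn: the two effects oppose for this pair; the down-group effect wins (801 vs 709 kJ/mol).
Be > B: this pair runs against the simple trend — see the exception note.
Xe > Be: period and group pull opposite ways; the across-period shift dominates (1170 vs 900 kJ/mol).
F > Xe: period and group pull opposite ways; the down-group shift dominates (1681 vs 1170 kJ/mol).
Note the exception: Be has a higher first ionization energy than B, contrary to the simple trend — removing B's lone 2p electron is easier than breaking Be's filled 2s².
Tabulated first ionization energy (kJ/mol): Be 900, B 801, F 1681, Sn 709, Xe 1170.
So from lowest to highest: Sn < B < Be < Xe < F.

Sn < B < Be < Xe < F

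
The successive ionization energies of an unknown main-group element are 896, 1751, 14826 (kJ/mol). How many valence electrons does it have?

2

Look for the largest jump between consecutive ionization energies: IE3/IE2 ≈ 8.5, far larger than any earlier ratio.
That jump marks the point where a core electron is being removed. So the atom has 2 valence electrons.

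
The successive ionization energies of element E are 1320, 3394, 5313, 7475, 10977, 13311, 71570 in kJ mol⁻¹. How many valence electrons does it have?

6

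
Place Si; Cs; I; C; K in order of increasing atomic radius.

C, Si, I, K, Cs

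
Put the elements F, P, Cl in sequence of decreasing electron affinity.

F is in period 2, group 17; P is in period 3, group 15; Cl is in period 3, group 17.
Electron affinity generally becomes more exothermic across a period toward the halogens and less exothermic down a group.
Neither a single period nor a single group — weigh both effects.
F > P: both effects reinforce here, so F is clearly the higher of the two.
Cl > F: this pair runs against the simple trend — see the exception note.
Note the exception: Cl has a higher electron affinity than F, contrary to the simple trend — F's small 2p subshell makes the incoming electron feel strong e⁻–e⁻ repulsion, so Cl actually releases more energy on gaining an electron.
Tabulated electron affinity (kJ/mol): F 328, P 72, Cl 349.
So from highest to lowest: Cl > F > P.

Cl > F > P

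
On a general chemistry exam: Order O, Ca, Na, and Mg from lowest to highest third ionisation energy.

Ca < O < Na < Mg

The third ionization energy removes an electron from the +2 ion. For each element: O²⁺ still has 4 valence electrons; Ca²⁺ is the bare [Ar] core; Na²⁺ is already 1 electron into the core; Mg²⁺ is the bare [Ne] core.
Usually core removal costs more than valence removal, but here the competition is close: a tightly held n=2 valence electron can cost more to remove than an n=3 core electron, so the actual values have to decide it.
Approximate IE_3 values (kJ/mol): O 5300, Ca 4912, Na 6910, Mg 7733.
Putting it together, IE_3: Ca < O < Na < Mg.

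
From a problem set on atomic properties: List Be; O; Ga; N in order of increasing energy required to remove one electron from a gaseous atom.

Ga < Be < O < N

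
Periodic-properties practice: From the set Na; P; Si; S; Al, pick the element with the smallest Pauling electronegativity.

Na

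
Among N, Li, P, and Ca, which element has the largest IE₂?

IE_2 is the cost of taking one more electron from the +1 cation: N⁺ still has 4 valence electrons; Li⁺ is the bare [He] core; P⁺ still has 4 valence electrons; Ca⁺ still has 1 valence electron.
Pulling an electron out of a noble-gas core costs far more than removing a remaining valence electron, so Li sits at the high end of IE_2.
Valence configurations: N⁺ [He]2s²2p², P⁺ [Ne]3s²3p², Ca⁺ [Ar]4s¹.
The numbers (kJ/mol): N 2856, Li 7298, P 1907, Ca 1145.
So the second ionization energies run Ca < P < N < Li.

Li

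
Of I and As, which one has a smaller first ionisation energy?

As

As is in period 4, group 15; I is in period 5, group 17.
Across a period the outer electron is held more tightly (higher IE₁); down a group it sits in a higher shell, more shielded, and comes off more easily.
Neither a single period nor a single group — weigh both effects.
I > As: the two effects oppose for this pair; the across-period effect wins (1008 vs 947 kJ/mol).
Tabulated first ionization energy (kJ/mol): As 947, I 1008.
So As has the smaller first ionisation energy (As < I).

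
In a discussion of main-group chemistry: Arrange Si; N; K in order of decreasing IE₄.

IE_4 is the cost of taking one more electron from the +3 cation: Si³⁺ still has 1 valence electron; N³⁺ still has 2 valence electrons; K³⁺ is already 2 electrons into the core.
Usually core removal costs more than valence removal, but here the competition is close: a tightly held n=2 valence electron can cost more to remove than an n=3 core electron, so the actual values have to decide it.
Valence configurations: Si³⁺ [Ne]3s¹, N³⁺ [He]2s².
Tabulated IE_4 (kJ/mol): Si 4356, N 7475, K 5877.
So the fourth ionization energies run Si < K < N.

N, K, Si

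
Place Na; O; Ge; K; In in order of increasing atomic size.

O is in period 2, group 16; Na is in period 3, group 1; K is in period 4, group 1; Ge is in period 4, group 14; In is in period 5, group 13.
Radius decreases left→right (rising Z_eff, same n) and increases top→bottom (higher n).
Here both period and group differ, so the two effects have to be weighed against each other.
Ge > O: relative to O, both the across-period and down-group shifts push Ge's atomic radius up.
In > Ge: both effects reinforce here, so In is clearly the larger of the two.
Na > In: the two effects oppose for this pair; the across-period effect wins (155 vs 142 pm).
K > Na: they share group 1; the group trend gives K the larger value.
For reference (pm): O 63, Na 155, K 196, Ge 121, In 142.
So from smallest to largest: O < Ge < In < Na < K.

O < Ge < In < Na < K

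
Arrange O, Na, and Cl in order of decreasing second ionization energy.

After 1 electron has been removed, what remains? O⁺ still has 5 valence electrons; Na⁺ is the bare [Ne] core; Cl⁺ still has 6 valence electrons.
Core electrons are held far more tightly than valence electrons, so Na tops the IE_2 order.
Valence configurations: O⁺ [He]2s²2p³, Cl⁺ [Ne]3s²3p⁴.
Tabulated IE_2 (kJ/mol): O 3388, Na 4562, Cl 2298.
Hence IE_2: Cl < O < Na.

Na, O, Cl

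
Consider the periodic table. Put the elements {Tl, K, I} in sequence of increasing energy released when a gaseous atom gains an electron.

K is in period 4, group 1; I is in period 5, group 17; Tl is in period 6, group 13.
Atoms with high Z_eff and room in the valence shell (especially the halogens) have the most exothermic electron affinities.
Here both period and group differ, so the two effects have to be weighed against each other.
K > Tl: the two effects oppose for this pair; the down-group effect wins (48 vs 19 kJ/mol).
I > K: period and group pull opposite ways; the across-period shift dominates (295 vs 48 kJ/mol).
For reference (kJ/mol): K 48, I 295, Tl 19.
So from lowest to highest: Tl < K < I.

Tl < K < I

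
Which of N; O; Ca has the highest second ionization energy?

Consider each +1 ion: N⁺ still has 4 valence electrons; O⁺ still has 5 valence electrons; Ca⁺ still has 1 valence electron.
All are still removing valence electrons, so compare the +1 ions as you would atoms: IE_2 generally rises across a period (higher Z_eff) and falls down a group (larger shell), subject to the usual subshell exceptions.
Valence configurations: N⁺ [He]2s²2p², O⁺ [He]2s²2p³, Ca⁺ [Ar]4s¹.
Approximate IE_2 values (kJ/mol): N 2856, O 3388, Ca 1145.
So the second ionization energies run Ca < N < O.

O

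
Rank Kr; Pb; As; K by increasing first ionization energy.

K is in period 4, group 1; As is in period 4, group 15; Kr is in period 4, group 18; Pb is in period 6, group 14.
Across a period the outer electron is held more tightly (higher IE₁); down a group it sits in a higher shell, more shielded, and comes off more easily.
These span different periods and groups, so the two trends combine.
Pb > K: the two effects oppose for this pair; the across-period effect wins (716 vs 419 kJ/mol).
As > Pb: relative to Pb, both the across-period and down-group shifts push As's first ionization energy up.
Kr > As: both are in period 4; the period trend gives Kr the larger value.
For reference (kJ/mol): K 419, As 947, Kr 1351, Pb 716.
So from lowest to highest: K < Pb < As < Kr.

K < Pb < As < Kr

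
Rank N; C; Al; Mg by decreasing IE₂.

N > C > Al > Mg

The second ionization energy removes an electron from the +1 ion. For each element: N⁺ still has 4 valence electrons; C⁺ still has 3 valence electrons; Al⁺ still has 2 valence electrons; Mg⁺ still has 1 valence electron.
All are still removing valence electrons, so compare the +1 ions as you would atoms: IE_2 generally rises across a period (higher Z_eff) and falls down a group (larger shell), subject to the usual subshell exceptions.
Valence configurations: N⁺ [He]2s²2p², C⁺ [He]2s²2p¹, Al⁺ [Ne]3s², Mg⁺ [Ne]3s¹.
Tabulated IE_2 (kJ/mol): N 2856, C 2353, Al 1817, Mg 1451.
Hence IE_2: Mg < Al < C < N.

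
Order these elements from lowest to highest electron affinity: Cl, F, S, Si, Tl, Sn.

F is in period 2, group 17; Si is in period 3, group 14; S is in period 3, group 16; Cl is in period 3, group 17; Sn is in period 5, group 14; Tl is in period 6, group 13.
Atoms with high Z_eff and room in the valence shell (especially the halogens) have the most exothermic electron affinities.
These span different periods and groups, so the two trends combine.
Sn > Tl: relative to Tl, both the across-period and down-group shifts push Sn's electron affinity up.
Si > Sn: they share group 14; the group trend gives Si the larger value.
S > Si: both are in period 3; the period trend gives S the larger value.
F > S: both effects reinforce here, so F is clearly the higher of the two.
Cl > F: this pair runs against the simple trend — see the exception note.
Note the exception: Cl has a higher electron affinity than F, contrary to the simple trend — F's small 2p subshell makes the incoming electron feel strong e⁻–e⁻ repulsion, so Cl actually releases more energy on gaining an electron.
For reference (kJ/mol): F 328, Si 134, S 200, Cl 349, Sn 107, Tl 19.
So from lowest to highest: Tl < Sn < Si < S < F < Cl.

Tl < Sn < Si < S < F < Cl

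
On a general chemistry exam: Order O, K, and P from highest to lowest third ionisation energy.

O > K > P

The third ionization energy removes an electron from the +2 ion. For each element: O²⁺ still has 4 valence electrons; K²⁺ is already 1 electron into the core; P²⁺ still has 3 valence electrons.
Usually core removal costs more than valence removal, but here the competition is close: a tightly held n=2 valence electron can cost more to remove than an n=3 core electron, so the actual values have to decide it.
Valence configurations: O²⁺ [He]2s²2p², P²⁺ [Ne]3s²3p¹.
The numbers (kJ/mol): O 5300, K 4420, P 2914.
Overall IE_3 order: P < K < O.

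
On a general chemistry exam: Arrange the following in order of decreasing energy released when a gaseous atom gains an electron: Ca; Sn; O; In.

O > Sn > In > Ca

O is in period 2, group 16; Ca is in period 4, group 2; In is in period 5, group 13; Sn is in period 5, group 14.
Electron affinity generally becomes more exothermic across a period toward the halogens and less exothermic down a group.
Here both period and group differ, so the two effects have to be weighed against each other.
In > Ca: period and group pull opposite ways; the across-period shift dominates (29 vs 2 kJ/mol).
Sn > In: Sn lies to the right of In in period 5, so the across-period effect alone puts Sn higher.
O > Sn: relative to Sn, both the across-period and down-group shifts push O's electron affinity up.
For reference (kJ/mol): O 141, Ca 2, In 29, Sn 107.
So from highest to lowest: O > Sn > In > Ca.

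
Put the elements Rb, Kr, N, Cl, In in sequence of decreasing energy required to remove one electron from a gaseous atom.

Removing the outermost electron gets harder across a period and easier down a group.
Neither a single period nor a single group — weigh both effects.
In > Rb: In lies to the right of Rb in period 5, so the across-period effect alone puts In higher.
Cl > In: both effects reinforce here, so Cl is clearly the higher of the two.
Kr > Cl: the two effects oppose for this pair; the across-period effect wins (1351 vs 1251 kJ/mol).
N > Kr: the two effects oppose for this pair; the down-group effect wins (1402 vs 1351 kJ/mol).
For reference (kJ/mol): N 1402, Cl 1251, Kr 1351, Rb 403, In 558.
So from highest to lowest: N > Kr > Cl > In > Rb.

N, Kr, Cl, In, Rb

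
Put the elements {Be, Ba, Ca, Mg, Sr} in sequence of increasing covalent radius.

Be < Mg < Ca < Sr < Ba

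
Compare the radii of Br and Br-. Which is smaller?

Br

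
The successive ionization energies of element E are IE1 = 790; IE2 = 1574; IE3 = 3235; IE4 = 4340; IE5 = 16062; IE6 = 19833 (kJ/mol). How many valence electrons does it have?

4

Look for the largest jump between consecutive ionization energies: IE5/IE4 ≈ 3.7, far larger than any earlier ratio.
That jump marks the point where a core electron is being removed. So the atom has 4 valence electrons.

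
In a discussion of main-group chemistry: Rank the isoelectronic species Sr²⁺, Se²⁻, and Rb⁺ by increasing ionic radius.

All of these have 36 electrons, so size is governed by nuclear charge alone: the more protons, the stronger the pull on the same electron cloud, and the smaller the ion.
Nuclear charges: Sr²⁺ (Z=38), Rb⁺ (Z=37), Se²⁻ (Z=34).
Smallest to largest: Sr²⁺ < Rb⁺ < Se²⁻.

Sr²⁺ < Rb⁺ < Se²⁻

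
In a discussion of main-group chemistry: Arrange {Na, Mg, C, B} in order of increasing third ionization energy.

B, C, Na, Mg

IE_3 is the cost of taking one more electron from the +2 cation: Na²⁺ is already 1 electron into the core; Mg²⁺ is the bare [Ne] core; C²⁺ still has 2 valence electrons; B²⁺ still has 1 valence electron.
Breaking into a closed-shell core is much more expensive than removing a leftover valence electron — Na and Mg have the largest IE_3 here.
Valence configurations: C²⁺ [He]2s², B²⁺ [He]2s¹.
The numbers (kJ/mol): Na 6910, Mg 7733, C 4620, B 3660.
So the third ionization energies run B < C < Na < Mg.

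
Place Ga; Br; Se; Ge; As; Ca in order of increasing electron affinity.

EA tends to increase across a period and decrease down a group, though the pattern is less regular than for IE or radius.
All lie in period 4; the across-period trend (electron affinity increases left to right) applies, with the exception below.
Note the exception: Ge has a higher electron affinity than As, contrary to the simple trend — adding an electron to As's half-filled 4p³ is unfavourable, so Ge (4p²) has the more exothermic EA.
For reference (kJ/mol): Ca 2, Ga 29, Ge 119, As 78, Se 195, Br 325.
So from lowest to highest: Ca < Ga < As < Ge < Se < Br.

Ca, Ga, As, Ge, Se, Br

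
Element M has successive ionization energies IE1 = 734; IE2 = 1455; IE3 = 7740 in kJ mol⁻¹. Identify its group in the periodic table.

Look for the largest jump between consecutive ionization energies: IE3/IE2 ≈ 5.3, far larger than any earlier ratio.
That jump marks the point where a core electron is being removed. So the atom has 2 valence electrons.
A main-group element with 2 valence electrons is in group 2.

Group 2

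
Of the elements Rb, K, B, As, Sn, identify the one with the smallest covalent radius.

B is in period 2, group 13; K is in period 4, group 1; As is in period 4, group 15; Rb is in period 5, group 1; Sn is in period 5, group 14.
Atomic radius shrinks across a period as nuclear charge pulls the same shell inward, and grows down a group as new shells are added.
Here both period and group differ, so the two effects have to be weighed against each other.
As > B: period and group pull opposite ways; the down-group shift dominates (121 vs 85 pm).
Sn > As: both effects reinforce here, so Sn is clearly the larger of the two.
K > Sn: the two effects oppose for this pair; the across-period effect wins (196 vs 140 pm).
Rb > K: Rb sits below K in group 1, so the down-group effect alone puts Rb larger.
For reference (pm): B 85, K 196, As 121, Rb 210, Sn 140.
The smallest covalent radius among these belongs to B.

B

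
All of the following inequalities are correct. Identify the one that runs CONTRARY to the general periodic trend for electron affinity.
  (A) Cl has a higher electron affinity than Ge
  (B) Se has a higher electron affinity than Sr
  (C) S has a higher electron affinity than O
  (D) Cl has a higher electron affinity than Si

The general trend: electron affinity increases across a period and decreases down a group.
(A) Cl (period 3, group 17) vs Ge (period 4, group 14): the stated order agrees with the simple trend.
(B) Se (period 4, group 16) vs Sr (period 5, group 2): the stated order agrees with the simple trend.
(C) S (period 3, group 16) vs O (period 2, group 16): the stated order contradicts the simple trend.
(D) Cl (period 3, group 17) vs Si (period 3, group 14): the stated order agrees with the simple trend.
The exception is (C): the compact 2p subshell of O repels the added electron more than S's larger 3p does.

(C)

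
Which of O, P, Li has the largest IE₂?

The second ionization energy removes an electron from the +1 ion. For each element: O⁺ still has 5 valence electrons; P⁺ still has 4 valence electrons; Li⁺ is the bare [He] core.
Breaking into a closed-shell core is much more expensive than removing a leftover valence electron — Li has the largest IE_2 here.
Valence configurations: O⁺ [He]2s²2p³, P⁺ [Ne]3s²3p².
Tabulated IE_2 (kJ/mol): O 3388, P 1907, Li 7298.
Overall IE_2 order: P < O < Li.

Li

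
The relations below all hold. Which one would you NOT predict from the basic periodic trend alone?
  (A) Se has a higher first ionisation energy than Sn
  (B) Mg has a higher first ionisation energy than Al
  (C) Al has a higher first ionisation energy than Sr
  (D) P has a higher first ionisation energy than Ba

(B)

The general trend: first ionisation energy increases across a period and decreases down a group.
(A) Se (period 4, group 16) vs Sn (period 5, group 14): the stated order agrees with the simple trend.
(B) Mg (period 3, group 2) vs Al (period 3, group 13): the stated order contradicts the simple trend.
(C) Al (period 3, group 13) vs Sr (period 5, group 2): the stated order agrees with the simple trend.
(D) P (period 3, group 15) vs Ba (period 6, group 2): the stated order agrees with the simple trend.
The exception is (B): Al's single 3p electron is easier to remove than one from Mg's filled 3s².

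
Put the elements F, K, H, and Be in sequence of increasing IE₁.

H is in period 1, group 1; Be is in period 2, group 2; F is in period 2, group 17; K is in period 4, group 1.
Removing the outermost electron gets harder across a period and easier down a group.
These span different periods and groups, so the two trends combine.
Be > K: both effects reinforce here, so Be is clearly the higher of the two.
H > Be: the two effects oppose for this pair; the down-group effect wins (1312 vs 900 kJ/mol).
F > H: the two effects oppose for this pair; the across-period effect wins (1681 vs 1312 kJ/mol).
For reference (kJ/mol): H 1312, Be 900, F 1681, K 419.
So from lowest to highest: K < Be < H < F.

K < Be < H < F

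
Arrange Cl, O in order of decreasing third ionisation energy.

Consider each +2 ion: Cl²⁺ still has 5 valence electrons; O²⁺ still has 4 valence electrons.
All are still removing valence electrons, so compare the +2 ions as you would atoms: IE_3 generally rises across a period (higher Z_eff) and falls down a group (larger shell), subject to the usual subshell exceptions.
Valence configurations: Cl²⁺ [Ne]3s²3p³, O²⁺ [He]2s²2p².
Approximate IE_3 values (kJ/mol): Cl 3822, O 5300.
Putting it together, IE_3: Cl < O.

O > Cl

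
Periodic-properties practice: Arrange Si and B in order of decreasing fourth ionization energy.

IE_4 is the cost of taking one more electron from the +3 cation: Si³⁺ still has 1 valence electron; B³⁺ is the bare [He] core.
Breaking into a closed-shell core is much more expensive than removing a leftover valence electron — B has the largest IE_4 here.
The numbers (kJ/mol): Si 4356, B 25026.
So the fourth ionization energies run Si < B.

B > Si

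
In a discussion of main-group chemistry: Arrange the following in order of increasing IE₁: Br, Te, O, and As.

Te < As < Br < O

O is in period 2, group 16; As is in period 4, group 15; Br is in period 4, group 17; Te is in period 5, group 16.
IE₁ increases left→right with effective nuclear charge and decreases top→bottom as the valence shell moves farther out.
Neither a single period nor a single group — weigh both effects.
As > Te: the two effects oppose for this pair; the down-group effect wins (947 vs 869 kJ/mol).
Br > As: both are in period 4; the period trend gives Br the larger value.
O > Br: period and group pull opposite ways; the down-group shift dominates (1314 vs 1140 kJ/mol).
Approximate values (kJ/mol): O 1314, As 947, Br 1140, Te 869.
So from lowest to highest: Te < As < Br < O.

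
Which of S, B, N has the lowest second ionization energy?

S

Consider each +1 ion: S⁺ still has 5 valence electrons; B⁺ still has 2 valence electrons; N⁺ still has 4 valence electrons.
All are still removing valence electrons, so compare the +1 ions as you would atoms: IE_2 generally rises across a period (higher Z_eff) and falls down a group (larger shell), subject to the usual subshell exceptions.
Valence configurations: S⁺ [Ne]3s²3p³, B⁺ [He]2s², N⁺ [He]2s²2p².
Approximate IE_2 values (kJ/mol): S 2252, B 2427, N 2856.
Putting it together, IE_2: S < B < N.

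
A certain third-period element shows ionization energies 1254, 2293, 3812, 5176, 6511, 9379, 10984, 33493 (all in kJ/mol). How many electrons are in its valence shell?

7

Look for the largest jump between consecutive ionization energies: IE8/IE7 ≈ 3.0, far larger than any earlier ratio.
That jump marks the point where a core electron is being removed. So the atom has 7 valence electrons.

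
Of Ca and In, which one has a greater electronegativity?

In

Ca is in period 4, group 2; In is in period 5, group 13.
Electronegativity increases across a period and decreases down a group, tracking effective nuclear charge and atomic size.
These sit on a diagonal, where the across-period and down-group effects partly cancel.
In > Ca: period and group pull opposite ways; the across-period shift dominates (1.78 vs 1.00).
Tabulated electronegativity (Pauling): Ca 1.00, In 1.78.
So In has the greater electronegativity (In > Ca).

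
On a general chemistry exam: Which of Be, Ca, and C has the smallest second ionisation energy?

The second ionization energy removes an electron from the +1 ion. For each element: Be⁺ still has 1 valence electron; Ca⁺ still has 1 valence electron; C⁺ still has 3 valence electrons.
All are still removing valence electrons, so compare the +1 ions as you would atoms: IE_2 generally rises across a period (higher Z_eff) and falls down a group (larger shell), subject to the usual subshell exceptions.
Valence configurations: Be⁺ [He]2s¹, Ca⁺ [Ar]4s¹, C⁺ [He]2s²2p¹.
The numbers (kJ/mol): Be 1757, Ca 1145, C 2353.
Overall IE_2 order: Ca < Be < C.

Ca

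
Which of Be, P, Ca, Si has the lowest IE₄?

Si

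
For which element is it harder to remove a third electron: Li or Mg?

After 2 electrons have been removed, what remains? Li²⁺ is already 1 electron into the core; Mg²⁺ is the bare [Ne] core.
All of these are removing an electron from a noble-gas core or deeper; the smaller core (lower principal quantum number) is held far more tightly, and within a period the higher nuclear charge binds the same core more tightly.
The numbers (kJ/mol): Li 11815, Mg 7733.
So the third ionization energies run Mg < Li.

Li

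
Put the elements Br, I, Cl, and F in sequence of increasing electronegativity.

I < Br < Cl < F

F is in period 2, group 17; Cl is in period 3, group 17; Br is in period 4, group 17; I is in period 5, group 17.
Atoms toward the upper right of the periodic table pull bonding electrons most strongly.
All are in group 17, so electronegativity increases up the group.
So from lowest to highest: I < Br < Cl < F.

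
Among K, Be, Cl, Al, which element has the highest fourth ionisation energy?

Be

After 3 electrons have been removed, what remains? K³⁺ is already 2 electrons into the core; Be³⁺ is already 1 electron into the core; Cl³⁺ still has 4 valence electrons; Al³⁺ is the bare [Ne] core.
Breaking into a closed-shell core is much more expensive than removing a leftover valence electron — K, Al and Be have the largest IE_4 here.
The numbers (kJ/mol): K 5877, Be 21007, Cl 5159, Al 11577.
Hence IE_4: Cl < K < Al < Be.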